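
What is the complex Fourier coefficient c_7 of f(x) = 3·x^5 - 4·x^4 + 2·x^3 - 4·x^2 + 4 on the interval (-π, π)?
Compute the real Fourier coefficients first: a_7 = 592/2401 + 32·π^2/49, b_7 = -456/16807 + 76·π^2/343 + 6·π^4/7.
Then c_7 = (a_7 − i·b_7)/2 = 296/2401 + 16·π^2/49 - 3·i·π^4/7 - 38·i·π^2/343 + 228·i/16807.

Final answer: 296/2401 + 16·π^2/49 - 3·i·π^4/7 - 38·i·π^2/343 + 228·i/16807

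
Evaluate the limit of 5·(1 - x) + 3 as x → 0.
Direct substitution at x = 0 gives 8.

Final answer: 8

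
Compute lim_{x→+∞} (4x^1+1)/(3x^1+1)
This is an ∞/∞ indeterminate form as x → +∞.
Divide numerator and denominator by x and let the lower-order terms vanish; the leading terms give 4/3.
Limit = 4/3.

Final answer: 4/3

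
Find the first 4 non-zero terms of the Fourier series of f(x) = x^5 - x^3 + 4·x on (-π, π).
(-42·π^2 + 2·π^4 + 260)·sin(x) + (-π^4 - 13 + 6·π^2)·sin(2·x) + (-58·π^2/27 + 332/81 + 2·π^4/3)·sin(3·x) + (-π^4/2 - 155/64 + 9·π^2/8)·sin(4·x)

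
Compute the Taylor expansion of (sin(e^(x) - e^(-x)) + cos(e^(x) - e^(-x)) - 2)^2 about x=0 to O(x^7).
-16·x^6/15 + 143·x^5/30 - 6·x^3 + 8·x^2 - 4·x + 1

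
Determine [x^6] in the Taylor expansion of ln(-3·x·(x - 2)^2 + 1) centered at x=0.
Expand to order 6: ln(-3·x·(x - 2)^2 + 1) = -567369·x^6/2 - 155772·x^5/5 - 3564·x^4 - 435·x^3 - 60·x^2 - 12·x + O(x^7).
The coefficient of x^6 is -567369/2.

Final answer: -567369/2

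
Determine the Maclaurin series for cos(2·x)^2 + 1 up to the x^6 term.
-128·x^6/45 + 16·x^4/3 - 4·x^2 + 2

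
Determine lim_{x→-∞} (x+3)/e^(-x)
This is an ∞/∞ indeterminate form as x → -∞.
Compare growth rates of the dominant terms (exponentials ≫ polynomials ≫ logarithms), or apply L'Hôpital's rule; the quotient → 0.
Limit = 0.

Final answer: 0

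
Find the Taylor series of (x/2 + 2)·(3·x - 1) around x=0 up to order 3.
3·x^2/2 + 11·x/2 - 2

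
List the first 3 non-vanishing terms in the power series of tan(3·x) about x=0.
162·x^5/5 + 9·x^3 + 3·x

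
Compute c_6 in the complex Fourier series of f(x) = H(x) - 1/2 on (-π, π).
Compute the real Fourier coefficients first: a_6 = 0, b_6 = 0.
Then c_6 = (a_6 − i·b_6)/2 = 0.

Final answer: 0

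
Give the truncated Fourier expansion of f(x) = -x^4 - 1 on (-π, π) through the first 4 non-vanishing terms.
(-48 + 8·π^2)·cos(x) + (3 - 2·π^2)·cos(2·x) + (-16/27 + 8·π^2/9)·cos(3·x) - π^4/5 - 1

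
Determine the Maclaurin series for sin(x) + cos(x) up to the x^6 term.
-x^6/720 + x^5/120 + x^4/24 - x^3/6 - x^2/2 + x + 1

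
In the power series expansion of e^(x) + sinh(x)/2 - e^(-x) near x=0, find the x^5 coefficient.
Expand to order 5: e^(x) + sinh(x)/2 - e^(-x) = x^5/48 + 5·x^3/12 + 5·x/2 + O(x^6).
The coefficient of x^5 is 1/48.

Final answer: 1/48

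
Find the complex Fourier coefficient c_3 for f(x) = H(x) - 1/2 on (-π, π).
Compute the real Fourier coefficients first: a_3 = 0, b_3 = 2/(3·π).
Then c_3 = (a_3 − i·b_3)/2 = -i/(3·π).

Final answer: -i/(3·π)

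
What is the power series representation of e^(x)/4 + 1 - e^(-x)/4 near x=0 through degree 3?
x^3/12 + x/2 + 1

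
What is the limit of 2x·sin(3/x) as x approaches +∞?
As x → +∞: let u = 3/x → 0⁺; then 2·x·sin(3/x) = 2·3·sin(u)/u → 2·3·1 = 6.
Limit = 6.

Final answer: 6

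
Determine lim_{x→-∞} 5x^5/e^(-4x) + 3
The quotient is an ∞/∞ indeterminate form as x → -∞.
Compare growth rates of the dominant terms (exponentials ≫ polynomials ≫ logarithms), or apply L'Hôpital's rule; the quotient → 0.
Adding the constant: 0 + 3 = 3. Limit = 3.

Final answer: 3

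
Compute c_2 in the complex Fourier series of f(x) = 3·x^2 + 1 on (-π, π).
Compute the real Fourier coefficients first: a_2 = 3, b_2 = 0.
Then c_2 = (a_2 − i·b_2)/2 = 3/2.

Final answer: 3/2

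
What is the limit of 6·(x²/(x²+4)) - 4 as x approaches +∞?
Evaluate the dominant behaviour as x → +∞; each term tends to a finite value or vanishes.
Limit = 2.

Final answer: 2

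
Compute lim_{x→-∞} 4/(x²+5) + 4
Evaluate the dominant behaviour as x → -∞; each term tends to a finite value or vanishes.
Limit = 4.

Final answer: 4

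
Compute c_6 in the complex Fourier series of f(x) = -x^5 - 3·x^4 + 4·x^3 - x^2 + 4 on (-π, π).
Compute the real Fourier coefficients first: a_6 = -2·π^2/3, b_6 = -41·π^2/27 + 41/162 + π^4/3.
Then c_6 = (a_6 − i·b_6)/2 = -π^2/3 - i·π^4/6 - 41·i/324 + 41·i·π^2/54.

Final answer: -π^2/3 - i·π^4/6 - 41·i/324 + 41·i·π^2/54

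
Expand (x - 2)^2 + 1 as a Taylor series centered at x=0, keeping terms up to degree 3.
x^2 - 4·x + 5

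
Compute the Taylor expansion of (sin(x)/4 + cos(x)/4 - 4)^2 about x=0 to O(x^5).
-x^4/12 + x^3/4 + x^2 - 15·x/8 + 225/16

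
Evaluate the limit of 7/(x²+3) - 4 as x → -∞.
Evaluate the dominant behaviour as x → -∞; each term tends to a finite value or vanishes.
Limit = -4.

Final answer: -4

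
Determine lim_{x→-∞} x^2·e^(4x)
This is a 0·∞ indeterminate form at x → -∞.
Rewrite the product as x^2 / e^(-4x) (an ∞/∞ form) and apply L'Hôpital, or use the standard hierarchy e^(4|x|) ≫ |x^2| as x → -∞.
The indeterminate product → 0, so the limit = 0.

Final answer: 0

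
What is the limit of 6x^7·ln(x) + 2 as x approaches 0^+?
The product is a 0·∞ indeterminate form at x → 0⁺.
Rewrite the product as 6·ln(x) / x^(-7) and apply L'Hôpital, or use the standard hierarchy x^(-7) ≫ |ln x| as x → 0⁺.
The indeterminate product → 0, so the limit = 2.

Final answer: 2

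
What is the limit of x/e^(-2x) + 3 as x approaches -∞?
The quotient is an ∞/∞ indeterminate form as x → -∞.
Compare growth rates of the dominant terms (exponentials ≫ polynomials ≫ logarithms), or apply L'Hôpital's rule; the quotient → 0.
Adding the constant: 0 + 3 = 3. Limit = 3.

Final answer: 3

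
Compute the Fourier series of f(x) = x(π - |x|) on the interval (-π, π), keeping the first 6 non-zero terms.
8·sin(x)/π + 8·sin(3·x)/(27·π) + 8·sin(5·x)/(125·π) + 8·sin(7·x)/(343·π) + 8·sin(9·x)/(729·π) + 8·sin(11·x)/(1331·π)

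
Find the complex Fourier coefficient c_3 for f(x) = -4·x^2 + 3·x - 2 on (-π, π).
Compute the real Fourier coefficients first: a_3 = 16/9, b_3 = 2.
Then c_3 = (a_3 − i·b_3)/2 = 8/9 - i.

Final answer: 8/9 - i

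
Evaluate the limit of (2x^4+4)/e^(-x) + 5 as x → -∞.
The quotient is an ∞/∞ indeterminate form as x → -∞.
Compare growth rates of the dominant terms (exponentials ≫ polynomials ≫ logarithms), or apply L'Hôpital's rule; the quotient → 0.
Adding the constant: 0 + 5 = 5. Limit = 5.

Final answer: 5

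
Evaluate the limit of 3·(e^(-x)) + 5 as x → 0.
Direct substitution at x = 0 gives 8.

Final answer: 8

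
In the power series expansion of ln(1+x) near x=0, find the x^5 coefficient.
Expand to order 5: ln(1+x) = x^5/5 - x^4/4 + x^3/3 - x^2/2 + x + O(x^6).
The coefficient of x^5 is 1/5.

Final answer: 1/5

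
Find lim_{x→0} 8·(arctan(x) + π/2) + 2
Direct substitution at x = 0 gives 2 + 4·π.

Final answer: 2 + 4·π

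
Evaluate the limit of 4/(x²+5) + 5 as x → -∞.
Evaluate the dominant behaviour as x → -∞; each term tends to a finite value or vanishes.
Limit = 5.

Final answer: 5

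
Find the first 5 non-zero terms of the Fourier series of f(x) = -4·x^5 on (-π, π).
(-960 - 8·π^4 + 160·π^2)·sin(x) + (-20·π^2 + 30 + 4·π^4)·sin(2·x) + (-8·π^4/3 - 320/81 + 160·π^2/27)·sin(3·x) + (-5·π^2/2 + 15/16 + 2·π^4)·sin(4·x) + (-8·π^4/5 - 192/625 + 32·π^2/25)·sin(5·x)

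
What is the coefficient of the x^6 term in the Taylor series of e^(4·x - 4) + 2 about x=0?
Expand to order 6: e^(4·x - 4) + 2 = 256·x^6·e^(-4)/45 + 128·x^5·e^(-4)/15 + 32·x^4·e^(-4)/3 + 32·x^3·e^(-4)/3 + 8·x^2·e^(-4) + 4·x·e^(-4) + e^(-4) + 2 + O(x^7).
The coefficient of x^6 is 256·e^(-4)/45.

Final answer: 256·e^(-4)/45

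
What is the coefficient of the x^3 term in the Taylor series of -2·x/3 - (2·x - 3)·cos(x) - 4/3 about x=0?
Expand to order 3: -2·x/3 - (2·x - 3)·cos(x) - 4/3 = x^3 - 3·x^2/2 - 8·x/3 + 5/3 + O(x^4).
The coefficient of x^3 is 1.

Final answer: 1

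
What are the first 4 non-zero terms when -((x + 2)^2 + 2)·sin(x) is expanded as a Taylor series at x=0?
7·x^5/60 + 2·x^4/3 - 4·x^2 - 6·x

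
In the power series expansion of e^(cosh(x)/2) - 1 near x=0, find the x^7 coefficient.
Expand to order 7: e^(cosh(x)/2) - 1 = 49·x^6·e^(1/2)/5760 + 5·x^4·e^(1/2)/96 + x^2·e^(1/2)/4 - 1 + e^(1/2) + O(x^8).
The coefficient of x^7 is 0.

Final answer: 0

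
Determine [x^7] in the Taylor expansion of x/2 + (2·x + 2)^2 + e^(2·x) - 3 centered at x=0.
Expand to order 7: x/2 + (2·x + 2)^2 + e^(2·x) - 3 = 8·x^7/315 + 4·x^6/45 + 4·x^5/15 + 2·x^4/3 + 4·x^3/3 + 6·x^2 + 21·x/2 + 2 + O(x^8).
The coefficient of x^7 is 8/315.

Final answer: 8/315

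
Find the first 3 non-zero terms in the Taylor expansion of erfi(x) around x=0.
x^5/(5·√(π)) + 2·x^3/(3·√(π)) + 2·x/√(π)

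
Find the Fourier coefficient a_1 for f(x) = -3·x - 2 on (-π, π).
a_1 = (1/π) ∫_{-π}^{π} f(x)·cos(1x) dx.
Evaluate the integral (use parity and integration by parts as needed): a_1 = 0.

Final answer: 0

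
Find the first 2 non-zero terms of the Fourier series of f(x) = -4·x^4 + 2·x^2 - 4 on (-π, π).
(-200 + 32·π^2)·cos(x) - 4·π^4/5 - 4 + 2·π^2/3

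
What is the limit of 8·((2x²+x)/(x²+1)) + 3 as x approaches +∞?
Evaluate the dominant behaviour as x → +∞; each term tends to a finite value or vanishes.
Limit = 19.

Final answer: 19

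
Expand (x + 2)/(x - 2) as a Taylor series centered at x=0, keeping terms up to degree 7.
-x^7/64 - x^6/32 - x^5/16 - x^4/8 - x^3/4 - x^2/2 - x - 1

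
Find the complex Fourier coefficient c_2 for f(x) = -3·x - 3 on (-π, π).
Compute the real Fourier coefficients first: a_2 = 0, b_2 = 3.
Then c_2 = (a_2 − i·b_2)/2 = -3·i/2.

Final answer: -3·i/2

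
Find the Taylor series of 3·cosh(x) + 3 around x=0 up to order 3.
3·x^2/2 + 6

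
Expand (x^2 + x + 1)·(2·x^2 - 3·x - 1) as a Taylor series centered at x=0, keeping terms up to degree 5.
2·x^4 - x^3 - 2·x^2 - 4·x - 1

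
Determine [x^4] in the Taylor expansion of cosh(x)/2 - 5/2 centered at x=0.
Expand to order 4: cosh(x)/2 - 5/2 = x^4/48 + x^2/4 - 2 + O(x^5).
The coefficient of x^4 is 1/48.

Final answer: 1/48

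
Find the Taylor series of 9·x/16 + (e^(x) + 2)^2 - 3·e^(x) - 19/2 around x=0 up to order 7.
43·x^7/1680 + 13·x^6/144 + 11·x^5/40 + 17·x^4/24 + 3·x^3/2 + 5·x^2/2 + 57·x/16 - 7/2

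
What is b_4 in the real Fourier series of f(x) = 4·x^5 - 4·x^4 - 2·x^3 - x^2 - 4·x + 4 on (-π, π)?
b_4 = (1/π) ∫_{-π}^{π} f(x)·sin(4x) dx.
Evaluate the integral (use parity and integration by parts as needed): b_4 = -2·π^4 + 11/16 + 7·π^2/2.

Final answer: -2·π^4 + 11/16 + 7·π^2/2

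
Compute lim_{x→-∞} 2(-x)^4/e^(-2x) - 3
The quotient is an ∞/∞ indeterminate form as x → -∞.
Compare growth rates of the dominant terms (exponentials ≫ polynomials ≫ logarithms), or apply L'Hôpital's rule; the quotient → 0.
Adding the constant: 0 - 3 = -3. Limit = -3.

Final answer: -3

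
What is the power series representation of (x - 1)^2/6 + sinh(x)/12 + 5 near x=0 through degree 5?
x^5/1440 + x^3/72 + x^2/6 - x/4 + 31/6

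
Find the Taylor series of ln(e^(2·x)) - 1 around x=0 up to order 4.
2·x - 1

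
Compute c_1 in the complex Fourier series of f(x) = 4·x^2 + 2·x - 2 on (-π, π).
Compute the real Fourier coefficients first: a_1 = -16, b_1 = 4.
Then c_1 = (a_1 − i·b_1)/2 = -8 - 2·i.

Final answer: -8 - 2·i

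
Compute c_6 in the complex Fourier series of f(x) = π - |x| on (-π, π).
Compute the real Fourier coefficients first: a_6 = 0, b_6 = 0.
Then c_6 = (a_6 − i·b_6)/2 = 0.

Final answer: 0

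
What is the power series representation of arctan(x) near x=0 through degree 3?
-x^3/3 + x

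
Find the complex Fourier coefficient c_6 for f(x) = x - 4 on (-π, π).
Compute the real Fourier coefficients first: a_6 = 0, b_6 = -1/3.
Then c_6 = (a_6 − i·b_6)/2 = i/6.

Final answer: i/6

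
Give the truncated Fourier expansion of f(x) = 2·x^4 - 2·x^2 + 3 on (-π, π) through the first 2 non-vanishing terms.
(104 - 16·π^2)·cos(x) - 2·π^2/3 + 3 + 2·π^4/5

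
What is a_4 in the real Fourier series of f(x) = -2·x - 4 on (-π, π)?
a_4 = (1/π) ∫_{-π}^{π} f(x)·cos(4x) dx.
Evaluate the integral (use parity and integration by parts as needed): a_4 = 0.

Final answer: 0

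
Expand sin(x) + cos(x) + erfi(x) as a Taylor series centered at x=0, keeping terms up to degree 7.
x^7·(-1/5040 + 1/(21·√(π))) - x^6/720 + x^5·(1/120 + 1/(5·√(π))) + x^4/24 + x^3·(-1/6 + 2/(3·√(π))) - x^2/2 + x·(1 + 2/√(π)) + 1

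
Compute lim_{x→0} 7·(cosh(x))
Direct substitution at x = 0 gives 7.

Final answer: 7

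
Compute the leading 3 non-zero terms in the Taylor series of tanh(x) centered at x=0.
2·x^5/15 - x^3/3 + x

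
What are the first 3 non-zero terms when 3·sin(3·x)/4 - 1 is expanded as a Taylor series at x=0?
-27·x^3/8 + 9·x/4 - 1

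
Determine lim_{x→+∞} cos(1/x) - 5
Evaluate the dominant behaviour as x → +∞; each term tends to a finite value or vanishes.
Limit = -4.

Final answer: -4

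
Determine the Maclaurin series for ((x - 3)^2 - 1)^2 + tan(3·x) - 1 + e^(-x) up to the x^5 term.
3887·x^5/120 + 25·x^4/24 - 19·x^3/6 + 105·x^2/2 - 94·x + 64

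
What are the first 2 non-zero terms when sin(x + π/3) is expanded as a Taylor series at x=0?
x/2 + √(3)/2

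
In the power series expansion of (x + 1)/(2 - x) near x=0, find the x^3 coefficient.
Expand to order 3: (x + 1)/(2 - x) = 3·x^3/16 + 3·x^2/8 + 3·x/4 + 1/2 + O(x^4).
The coefficient of x^3 is 3/16.

Final answer: 3/16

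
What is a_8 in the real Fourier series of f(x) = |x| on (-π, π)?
a_8 = (1/π) ∫_{-π}^{π} f(x)·cos(8x) dx.
Evaluate the integral (use parity and integration by parts as needed): a_8 = 0.

Final answer: 0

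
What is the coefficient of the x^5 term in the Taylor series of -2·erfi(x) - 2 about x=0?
Expand to order 5: -2·erfi(x) - 2 = -2·x^5/(5·√(π)) - 4·x^3/(3·√(π)) - 4·x/√(π) - 2 + O(x^6).
The coefficient of x^5 is -2/(5·√(π)).

Final answer: -2/(5·√(π))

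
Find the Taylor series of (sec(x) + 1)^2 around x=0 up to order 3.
2·x^2 + 4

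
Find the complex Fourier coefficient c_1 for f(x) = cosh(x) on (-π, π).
Compute the real Fourier coefficients first: a_1 = -sinh(π)/π, b_1 = 0.
Then c_1 = (a_1 − i·b_1)/2 = -sinh(π)/(2·π).

Final answer: -sinh(π)/(2·π)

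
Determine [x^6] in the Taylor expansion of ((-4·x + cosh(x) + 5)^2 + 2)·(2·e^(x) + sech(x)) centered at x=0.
Expand to order 6: ((-4·x + cosh(x) + 5)^2 + 2)·(2·e^(x) + sech(x)) = 379·x^6/360 - 113·x^5/15 + x^4/3 + 62·x^3/3 - 11·x^2 - 68·x + 114 + O(x^7).
The coefficient of x^6 is 379/360.

Final answer: 379/360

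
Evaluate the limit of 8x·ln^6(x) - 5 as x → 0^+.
The product is a 0·∞ indeterminate form at x → 0⁺.
Rewrite the product as 8·ln^6(x) / x^(-1) and apply L'Hôpital, or use the standard hierarchy x^(-1) ≫ |ln x|^6 as x → 0⁺.
The indeterminate product → 0, so the limit = -5.

Final answer: -5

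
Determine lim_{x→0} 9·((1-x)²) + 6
Direct substitution at x = 0 gives 15.

Final answer: 15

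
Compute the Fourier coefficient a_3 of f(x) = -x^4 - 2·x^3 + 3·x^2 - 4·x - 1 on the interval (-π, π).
a_3 = (1/π) ∫_{-π}^{π} f(x)·cos(3x) dx.
Evaluate the integral (use parity and integration by parts as needed): a_3 = -52/27 + 8·π^2/9.

Final answer: -52/27 + 8·π^2/9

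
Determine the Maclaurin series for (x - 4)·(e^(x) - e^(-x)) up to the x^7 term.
-x^7/630 + x^6/60 - x^5/15 + x^4/3 - 4·x^3/3 + 2·x^2 - 8·x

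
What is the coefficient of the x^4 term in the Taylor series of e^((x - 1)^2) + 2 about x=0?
Expand to order 4: e^((x - 1)^2) + 2 = 19·e·x^4/6 - 10·e·x^3/3 + 3·e·x^2 - 2·e·x + 2 + e + O(x^5).
The coefficient of x^4 is 19·e/6.

Final answer: 19·e/6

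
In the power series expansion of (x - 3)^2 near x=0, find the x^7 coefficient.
Expand to order 7: (x - 3)^2 = x^2 - 6·x + 9 + O(x^8).
The coefficient of x^7 is 0.

Final answer: 0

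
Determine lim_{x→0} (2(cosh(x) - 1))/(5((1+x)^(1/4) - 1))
Both numerator and denominator → 0 as x → 0; this is a 0/0 indeterminate form.
Expand each to leading order near x = 0: numerator ~ x^2, denominator ~ 5·x/4.
The limit of the ratio is 0.

Final answer: 0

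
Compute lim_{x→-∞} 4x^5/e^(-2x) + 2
The quotient is an ∞/∞ indeterminate form as x → -∞.
Compare growth rates of the dominant terms (exponentials ≫ polynomials ≫ logarithms), or apply L'Hôpital's rule; the quotient → 0.
Adding the constant: 0 + 2 = 2. Limit = 2.

Final answer: 2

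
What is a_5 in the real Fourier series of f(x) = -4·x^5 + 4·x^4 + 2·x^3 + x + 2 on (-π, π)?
a_5 = (1/π) ∫_{-π}^{π} f(x)·cos(5x) dx.
Evaluate the integral (use parity and integration by parts as needed): a_5 = 192/625 - 32·π^2/25.

Final answer: 192/625 - 32·π^2/25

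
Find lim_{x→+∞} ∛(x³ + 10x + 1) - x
This is an ∞ − ∞ indeterminate form.
Multiply by (A² + AB + B²)/(A² + AB + B²) where A = ∛(x³+10x + 1), B = x to use A³ − B³ = (A−B)(A²+AB+B²); the x³ terms cancel, leaving (10x + 1)/(A²+AB+B²) with denominator ~ 3x², so the limit is 0.
Limit = 0.

Final answer: 0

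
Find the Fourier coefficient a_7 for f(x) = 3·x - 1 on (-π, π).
a_7 = (1/π) ∫_{-π}^{π} f(x)·cos(7x) dx.
Evaluate the integral (use parity and integration by parts as needed): a_7 = 0.

Final answer: 0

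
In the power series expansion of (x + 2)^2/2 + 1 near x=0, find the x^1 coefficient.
Expand to order 1: (x + 2)^2/2 + 1 = 2·x + 3 + O(x^2).
The coefficient of x^1 is 2.

Final answer: 2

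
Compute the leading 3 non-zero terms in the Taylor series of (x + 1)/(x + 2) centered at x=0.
-x^2/8 + x/4 + 1/2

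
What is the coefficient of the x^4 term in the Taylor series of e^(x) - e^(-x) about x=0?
Expand to order 4: e^(x) - e^(-x) = x^3/3 + 2·x + O(x^5).
The coefficient of x^4 is 0.

Final answer: 0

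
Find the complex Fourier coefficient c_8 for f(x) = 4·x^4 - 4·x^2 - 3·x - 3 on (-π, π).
Compute the real Fourier coefficients first: a_8 = -19/64 + π^2/2, b_8 = 3/4.
Then c_8 = (a_8 − i·b_8)/2 = -19/128 + π^2/4 - 3·i/8.

Final answer: -19/128 + π^2/4 - 3·i/8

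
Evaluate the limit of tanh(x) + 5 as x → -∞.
Evaluate the dominant behaviour as x → -∞; each term tends to a finite value or vanishes.
Limit = 4.

Final answer: 4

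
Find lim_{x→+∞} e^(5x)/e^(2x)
This is an ∞/∞ indeterminate form as x → +∞.
Rewrite e^(5x)/e^(2x) = e^((5−2)x) = e^(3x); the exponent coefficient is 3 > 0 so e^(3x) → ∞.
Limit = ∞.

Final answer: ∞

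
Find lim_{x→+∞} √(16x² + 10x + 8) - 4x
As x → +∞: multiply by the conjugate to get (10x+8)/(√(16x²+10x+8)+4x); the denominator ~ 8x, so the limit is 10/8 = 5/4.
Limit = 5/4.

Final answer: 5/4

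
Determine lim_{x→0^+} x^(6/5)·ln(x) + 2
The product is a 0·∞ indeterminate form at x → 0⁺.
Rewrite the product as ln(x) / x^(-6/5) and apply L'Hôpital, or use the standard hierarchy x^(-6/5) ≫ |ln x| as x → 0⁺.
The indeterminate product → 0, so the limit = 2.

Final answer: 2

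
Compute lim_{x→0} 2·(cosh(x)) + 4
Direct substitution at x = 0 gives 6.

Final answer: 6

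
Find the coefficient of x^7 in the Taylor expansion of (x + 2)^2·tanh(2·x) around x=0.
Expand to order 7: (x + 2)^2·tanh(2·x) = -1472·x^7/63 + 256·x^6/15 + 72·x^5/5 - 32·x^4/3 - 26·x^3/3 + 8·x^2 + 8·x + O(x^8).
The coefficient of x^7 is -1472/63.

Final answer: -1472/63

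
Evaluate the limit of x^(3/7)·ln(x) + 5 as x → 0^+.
The product is a 0·∞ indeterminate form at x → 0⁺.
Rewrite the product as ln(x) / x^(-3/7) and apply L'Hôpital, or use the standard hierarchy x^(-3/7) ≫ |ln x| as x → 0⁺.
The indeterminate product → 0, so the limit = 5.

Final answer: 5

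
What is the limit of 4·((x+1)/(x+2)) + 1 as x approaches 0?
Direct substitution at x = 0 gives 3.

Final answer: 3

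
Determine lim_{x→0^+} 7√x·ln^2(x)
This is a 0·∞ indeterminate form at x → 0⁺.
Rewrite the product as 7·ln^2(x) / x^(-1/2) and apply L'Hôpital, or use the standard hierarchy x^(-1/2) ≫ |ln x|^2 as x → 0⁺.
The indeterminate product → 0, so the limit = 0.

Final answer: 0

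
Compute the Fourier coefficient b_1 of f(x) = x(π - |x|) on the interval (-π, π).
b_1 = (1/π) ∫_{-π}^{π} f(x)·sin(1x) dx.
Evaluate the integral (use parity and integration by parts as needed): b_1 = 8/π.

Final answer: 8/π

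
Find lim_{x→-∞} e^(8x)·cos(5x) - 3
Evaluate the dominant behaviour as x → -∞; each term tends to a finite value or vanishes.
Limit = -3.

Final answer: -3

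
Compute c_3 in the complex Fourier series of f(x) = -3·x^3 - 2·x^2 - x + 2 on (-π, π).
Compute the real Fourier coefficients first: a_3 = 8/9, b_3 = 2/3 - 2·π^2.
Then c_3 = (a_3 − i·b_3)/2 = 4/9 - i/3 + i·π^2.

Final answer: 4/9 - i/3 + i·π^2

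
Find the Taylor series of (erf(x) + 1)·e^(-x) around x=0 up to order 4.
x^4·(1/24 + 1/(3·√(π))) + x^3·(-1/6 + 1/(3·√(π))) + x^2·(1/2 - 2/√(π)) + x·(-1 + 2/√(π)) + 1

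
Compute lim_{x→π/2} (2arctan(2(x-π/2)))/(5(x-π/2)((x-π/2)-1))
Both numerator and denominator → 0 as x → π/2; this is a 0/0 indeterminate form.
Expand each to leading order near x = π/2: numerator ~ 4·(x - π/2), denominator ~ -5·(x - π/2).
The limit of the ratio is -4/5.

Final answer: -4/5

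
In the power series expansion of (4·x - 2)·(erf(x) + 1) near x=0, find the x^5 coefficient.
Expand to order 5: (4·x - 2)·(erf(x) + 1) = -2·x^5/(5·√(π)) - 8·x^4/(3·√(π)) + 4·x^3/(3·√(π)) + 8·x^2/√(π) + x·(4 - 4/√(π)) - 2 + O(x^6).
The coefficient of x^5 is -2/(5·√(π)).

Final answer: -2/(5·√(π))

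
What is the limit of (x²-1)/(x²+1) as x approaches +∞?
Evaluate the dominant behaviour as x → +∞; each term tends to a finite value or vanishes.
Limit = 1.

Final answer: 1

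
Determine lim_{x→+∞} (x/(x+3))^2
As x → +∞: x/(x+3) = 1/(1 + 3/x) → 1, and the 2nd power of a limit-1 base also → 1.
Limit = 1.

Final answer: 1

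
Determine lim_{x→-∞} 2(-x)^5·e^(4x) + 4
The product is a 0·∞ indeterminate form at x → -∞.
Rewrite the product as 2(-x)^5 / e^(-4x) (an ∞/∞ form) and apply L'Hôpital, or use the standard hierarchy e^(4|x|) ≫ |(-x)^5| as x → -∞.
The indeterminate product → 0, so the limit = 4.

Final answer: 4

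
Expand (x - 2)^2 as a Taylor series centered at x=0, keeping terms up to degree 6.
x^2 - 4·x + 4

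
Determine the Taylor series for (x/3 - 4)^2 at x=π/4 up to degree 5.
-2·π/3 + π^2/144 + 16 + (-8/3 + π/18)·(x - π/4) + (x - π/4)^2/9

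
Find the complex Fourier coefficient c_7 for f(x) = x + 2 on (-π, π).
Compute the real Fourier coefficients first: a_7 = 0, b_7 = 2/7.
Then c_7 = (a_7 − i·b_7)/2 = -i/7.

Final answer: -i/7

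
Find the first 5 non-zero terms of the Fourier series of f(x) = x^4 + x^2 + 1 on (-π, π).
(44 - 8·π^2)·cos(x) + (-2 + 2·π^2)·cos(2·x) + (4/27 - 8·π^2/9)·cos(3·x) + (1/16 + π^2/2)·cos(4·x) + 1 + π^2/3 + π^4/5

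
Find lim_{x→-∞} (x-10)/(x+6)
Evaluate the dominant behaviour as x → -∞; each term tends to a finite value or vanishes.
Limit = 1.

Final answer: 1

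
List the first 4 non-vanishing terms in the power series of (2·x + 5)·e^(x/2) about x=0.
17·x^3/48 + 13·x^2/8 + 9·x/2 + 5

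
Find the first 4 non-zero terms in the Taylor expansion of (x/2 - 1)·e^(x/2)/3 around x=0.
x^4/384 + x^3/72 + x^2/24 - 1/3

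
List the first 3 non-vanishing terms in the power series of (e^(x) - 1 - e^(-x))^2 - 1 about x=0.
-2·x^3/3 + 4·x^2 - 4·x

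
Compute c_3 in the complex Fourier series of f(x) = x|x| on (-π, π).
Compute the real Fourier coefficients first: a_3 = 0, b_3 = (-8 + 18·π^2)/(27·π).
Then c_3 = (a_3 − i·b_3)/2 = -i·π/3 + 4·i/(27·π).

Final answer: -i·π/3 + 4·i/(27·π)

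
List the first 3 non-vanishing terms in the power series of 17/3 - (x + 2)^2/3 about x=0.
-x^2/3 - 4·x/3 + 13/3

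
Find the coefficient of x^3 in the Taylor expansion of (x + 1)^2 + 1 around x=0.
Expand to order 3: (x + 1)^2 + 1 = x^2 + 2·x + 2 + O(x^4).
The coefficient of x^3 is 0.

Final answer: 0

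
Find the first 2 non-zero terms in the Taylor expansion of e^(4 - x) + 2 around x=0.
-x·e^(4) + 2 + e^(4)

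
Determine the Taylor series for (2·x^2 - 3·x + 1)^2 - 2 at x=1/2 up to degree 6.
-2 + (x - 1/2)^2 - 4·(x - 1/2)^3 + 4·(x - 1/2)^4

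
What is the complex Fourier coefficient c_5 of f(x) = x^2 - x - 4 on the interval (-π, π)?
Compute the real Fourier coefficients first: a_5 = -4/25, b_5 = -2/5.
Then c_5 = (a_5 − i·b_5)/2 = -2/25 + i/5.

Final answer: -2/25 + i/5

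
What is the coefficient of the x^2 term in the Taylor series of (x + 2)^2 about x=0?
Expand to order 2: (x + 2)^2 = x^2 + 4·x + 4 + O(x^3).
The coefficient of x^2 is 1.

Final answer: 1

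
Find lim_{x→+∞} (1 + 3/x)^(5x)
As x → +∞: write (1 + 3/x)^(5x) = ((1 + 3/x)^x)^5 → (e^3)^5 = e^15.
Limit = e^(15).

Final answer: e^(15)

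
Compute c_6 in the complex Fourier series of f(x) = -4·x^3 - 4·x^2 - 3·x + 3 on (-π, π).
Compute the real Fourier coefficients first: a_6 = -4/9, b_6 = 7/9 + 4·π^2/3.
Then c_6 = (a_6 − i·b_6)/2 = -2/9 - 2·i·π^2/3 - 7·i/18.

Final answer: -2/9 - 2·i·π^2/3 - 7·i/18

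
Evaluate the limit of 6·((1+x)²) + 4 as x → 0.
Direct substitution at x = 0 gives 10.

Final answer: 10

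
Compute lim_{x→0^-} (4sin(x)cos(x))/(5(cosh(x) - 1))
Both numerator and denominator → 0 as x → 0^-; this is a 0/0 indeterminate form.
Expand each to leading order near x = 0: numerator ~ 4·x, denominator ~ 5·x^2/2.
The limit of the ratio is -∞.

Final answer: -∞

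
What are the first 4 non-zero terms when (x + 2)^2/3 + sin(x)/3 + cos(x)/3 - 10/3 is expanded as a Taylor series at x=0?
-x^3/18 + x^2/6 + 5·x/3 - 5/3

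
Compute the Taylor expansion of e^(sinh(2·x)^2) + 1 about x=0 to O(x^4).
4·x^2 + 2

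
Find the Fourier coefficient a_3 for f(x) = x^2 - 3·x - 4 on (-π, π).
a_3 = (1/π) ∫_{-π}^{π} f(x)·cos(3x) dx.
Evaluate the integral (use parity and integration by parts as needed): a_3 = -4/9.

Final answer: -4/9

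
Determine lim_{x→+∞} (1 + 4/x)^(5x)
As x → +∞: write (1 + 4/x)^(5x) = ((1 + 4/x)^x)^5 → (e^4)^5 = e^20.
Limit = e^(20).

Final answer: e^(20)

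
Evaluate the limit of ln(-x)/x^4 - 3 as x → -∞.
The quotient is an ∞/∞ indeterminate form as x → -∞.
Compare growth rates of the dominant terms (exponentials ≫ polynomials ≫ logarithms), or apply L'Hôpital's rule; the quotient → 0.
Adding the constant: 0 - 3 = -3. Limit = -3.

Final answer: -3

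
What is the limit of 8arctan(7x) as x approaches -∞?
Evaluate the dominant behaviour as x → -∞; each term tends to a finite value or vanishes.
Limit = -4·π.

Final answer: -4·π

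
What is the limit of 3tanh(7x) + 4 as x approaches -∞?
Evaluate the dominant behaviour as x → -∞; each term tends to a finite value or vanishes.
Limit = 1.

Final answer: 1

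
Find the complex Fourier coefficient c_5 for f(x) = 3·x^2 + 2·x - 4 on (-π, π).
Compute the real Fourier coefficients first: a_5 = -12/25, b_5 = 4/5.
Then c_5 = (a_5 − i·b_5)/2 = -6/25 - 2·i/5.

Final answer: -6/25 - 2·i/5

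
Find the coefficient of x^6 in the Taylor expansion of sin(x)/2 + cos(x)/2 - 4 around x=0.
Expand to order 6: sin(x)/2 + cos(x)/2 - 4 = -x^6/1440 + x^5/240 + x^4/48 - x^3/12 - x^2/4 + x/2 - 7/2 + O(x^7).
The coefficient of x^6 is -1/1440.

Final answer: -1/1440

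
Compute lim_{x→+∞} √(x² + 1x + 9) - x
This is an ∞ − ∞ indeterminate form.
Multiply and divide by the conjugate √(x²+1x + 9) + x; the x² terms cancel, leaving (1x + 9)/(√(x²+1x + 9)+x) → 1/2.
Limit = 1/2.

Final answer: 1/2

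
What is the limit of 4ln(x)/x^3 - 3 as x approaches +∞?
The quotient is an ∞/∞ indeterminate form as x → +∞.
The polynomial denominator x^3 dominates the logarithmic numerator (any positive power of x ≫ ln(x) as x → ∞), so the quotient → 0.
Adding the constant: 0 - 3 = -3. Limit = -3.

Final answer: -3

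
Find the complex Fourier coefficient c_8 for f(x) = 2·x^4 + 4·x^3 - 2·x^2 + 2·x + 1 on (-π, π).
Compute the real Fourier coefficients first: a_8 = -19/128 + π^2/4, b_8 = -π^2 - 13/32.
Then c_8 = (a_8 − i·b_8)/2 = -19/256 + π^2/8 + 13·i/64 + i·π^2/2.

Final answer: -19/256 + π^2/8 + 13·i/64 + i·π^2/2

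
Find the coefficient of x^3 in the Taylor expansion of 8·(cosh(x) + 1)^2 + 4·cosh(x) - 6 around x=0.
Expand to order 3: 8·(cosh(x) + 1)^2 + 4·cosh(x) - 6 = 18·x^2 + 30 + O(x^4).
The coefficient of x^3 is 0.

Final answer: 0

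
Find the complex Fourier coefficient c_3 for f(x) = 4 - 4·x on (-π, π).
Compute the real Fourier coefficients first: a_3 = 0, b_3 = -8/3.
Then c_3 = (a_3 − i·b_3)/2 = 4·i/3.

Final answer: 4·i/3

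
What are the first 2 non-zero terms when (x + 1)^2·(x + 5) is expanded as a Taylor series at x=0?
11·x + 5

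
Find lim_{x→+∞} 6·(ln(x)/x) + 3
Evaluate the dominant behaviour as x → +∞; each term tends to a finite value or vanishes.
Limit = 3.

Final answer: 3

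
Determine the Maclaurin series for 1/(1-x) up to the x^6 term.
x^6 + x^5 + x^4 + x^3 + x^2 + x + 1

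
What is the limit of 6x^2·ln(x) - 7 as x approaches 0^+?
The product is a 0·∞ indeterminate form at x → 0⁺.
Rewrite the product as 6·ln(x) / x^(-2) and apply L'Hôpital, or use the standard hierarchy x^(-2) ≫ |ln x| as x → 0⁺.
The indeterminate product → 0, so the limit = -7.

Final answer: -7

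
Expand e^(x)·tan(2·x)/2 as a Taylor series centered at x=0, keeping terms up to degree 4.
3·x^4/2 + 11·x^3/6 + x^2 + x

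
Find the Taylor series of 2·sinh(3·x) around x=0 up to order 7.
243·x^7/280 + 81·x^5/20 + 9·x^3 + 6·x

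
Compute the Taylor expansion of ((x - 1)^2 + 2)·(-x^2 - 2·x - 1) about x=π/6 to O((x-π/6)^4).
-3 - 2·π/3 - π^4/1296 + (-4 - π^3/54)·(x - π/6) - π^2·(x - π/6)^2/6 - 2·π·(x - π/6)^3/3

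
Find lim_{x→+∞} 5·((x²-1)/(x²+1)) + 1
Evaluate the dominant behaviour as x → +∞; each term tends to a finite value or vanishes.
Limit = 6.

Final answer: 6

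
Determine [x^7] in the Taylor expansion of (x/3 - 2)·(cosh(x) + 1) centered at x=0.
Expand to order 7: (x/3 - 2)·(cosh(x) + 1) = x^7/2160 - x^6/360 + x^5/72 - x^4/12 + x^3/6 - x^2 + 2·x/3 - 4 + O(x^8).
The coefficient of x^7 is 1/2160.

Final answer: 1/2160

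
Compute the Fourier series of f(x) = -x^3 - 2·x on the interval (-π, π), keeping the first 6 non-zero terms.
(8 - 2·π^2)·sin(x) + (1/2 + π^2)·sin(2·x) + (-2·π^2/3 - 8/9)·sin(3·x) + (13/16 + π^2/2)·sin(4·x) + (-2·π^2/5 - 88/125)·sin(5·x) + (11/18 + π^2/3)·sin(6·x)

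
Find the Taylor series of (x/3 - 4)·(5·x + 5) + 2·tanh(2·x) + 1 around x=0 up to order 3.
-16·x^3/3 + 5·x^2/3 - 43·x/3 - 19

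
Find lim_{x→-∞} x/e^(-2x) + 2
The quotient is an ∞/∞ indeterminate form as x → -∞.
Compare growth rates of the dominant terms (exponentials ≫ polynomials ≫ logarithms), or apply L'Hôpital's rule; the quotient → 0.
Adding the constant: 0 + 2 = 2. Limit = 2.

Final answer: 2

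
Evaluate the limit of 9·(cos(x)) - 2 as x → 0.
Direct substitution at x = 0 gives 7.

Final answer: 7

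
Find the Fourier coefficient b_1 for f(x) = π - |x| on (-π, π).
b_1 = (1/π) ∫_{-π}^{π} f(x)·sin(1x) dx.
Evaluate the integral (use parity and integration by parts as needed): b_1 = 0.

Final answer: 0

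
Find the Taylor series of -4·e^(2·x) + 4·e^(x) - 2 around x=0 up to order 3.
-14·x^3/3 - 6·x^2 - 4·x - 2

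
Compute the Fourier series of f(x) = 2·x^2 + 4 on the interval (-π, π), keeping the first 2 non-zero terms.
-8·cos(x) + 4 + 2·π^2/3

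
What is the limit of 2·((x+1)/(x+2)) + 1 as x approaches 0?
Direct substitution at x = 0 gives 2.

Final answer: 2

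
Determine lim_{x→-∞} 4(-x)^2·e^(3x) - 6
The product is a 0·∞ indeterminate form at x → -∞.
Rewrite the product as 4(-x)^2 / e^(-3x) (an ∞/∞ form) and apply L'Hôpital, or use the standard hierarchy e^(3|x|) ≫ |(-x)^2| as x → -∞.
The indeterminate product → 0, so the limit = -6.

Final answer: -6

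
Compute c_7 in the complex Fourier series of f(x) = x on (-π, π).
Compute the real Fourier coefficients first: a_7 = 0, b_7 = 2/7.
Then c_7 = (a_7 − i·b_7)/2 = -i/7.

Final answer: -i/7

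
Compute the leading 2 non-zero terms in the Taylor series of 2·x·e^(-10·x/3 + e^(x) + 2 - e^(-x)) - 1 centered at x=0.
2·x·e^(2) - 1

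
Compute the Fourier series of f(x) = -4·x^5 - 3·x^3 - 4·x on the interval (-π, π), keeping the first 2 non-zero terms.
(-932 - 8·π^4 + 154·π^2)·sin(x) + (-17·π^2 + 59/2 + 4·π^4)·sin(2·x)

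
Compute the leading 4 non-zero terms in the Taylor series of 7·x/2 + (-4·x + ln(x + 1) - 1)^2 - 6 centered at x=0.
7·x^3/3 + 10·x^2 + 19·x/2 - 5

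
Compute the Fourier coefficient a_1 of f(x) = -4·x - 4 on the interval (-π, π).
a_1 = (1/π) ∫_{-π}^{π} f(x)·cos(1x) dx.
Evaluate the integral (use parity and integration by parts as needed): a_1 = 0.

Final answer: 0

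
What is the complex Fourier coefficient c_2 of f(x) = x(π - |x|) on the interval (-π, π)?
Compute the real Fourier coefficients first: a_2 = 0, b_2 = 0.
Then c_2 = (a_2 − i·b_2)/2 = 0.

Final answer: 0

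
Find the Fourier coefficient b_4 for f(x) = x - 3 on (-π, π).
b_4 = (1/π) ∫_{-π}^{π} f(x)·sin(4x) dx.
Evaluate the integral (use parity and integration by parts as needed): b_4 = -1/2.

Final answer: -1/2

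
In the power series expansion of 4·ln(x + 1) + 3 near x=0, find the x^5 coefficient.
Expand to order 5: 4·ln(x + 1) + 3 = 4·x^5/5 - x^4 + 4·x^3/3 - 2·x^2 + 4·x + 3 + O(x^6).
The coefficient of x^5 is 4/5.

Final answer: 4/5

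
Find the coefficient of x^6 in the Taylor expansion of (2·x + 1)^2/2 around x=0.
Expand to order 6: (2·x + 1)^2/2 = 2·x^2 + 2·x + 1/2 + O(x^7).
The coefficient of x^6 is 0.

Final answer: 0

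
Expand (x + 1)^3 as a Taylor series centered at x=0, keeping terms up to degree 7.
x^3 + 3·x^2 + 3·x + 1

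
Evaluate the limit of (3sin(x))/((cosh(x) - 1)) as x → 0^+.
Both numerator and denominator → 0 as x → 0^+; this is a 0/0 indeterminate form.
Expand each to leading order near x = 0: numerator ~ 3·x, denominator ~ x^2/2.
The limit of the ratio is ∞.

Final answer: ∞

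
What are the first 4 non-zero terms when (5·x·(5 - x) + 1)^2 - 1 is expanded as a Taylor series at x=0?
25·x^4 - 250·x^3 + 615·x^2 + 50·x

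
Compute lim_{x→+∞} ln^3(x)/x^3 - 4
The quotient is an ∞/∞ indeterminate form as x → +∞.
The polynomial denominator x^3 dominates the logarithmic numerator (any positive power of x ≫ ln^3(x) as x → ∞), so the quotient → 0.
Adding the constant: 0 - 4 = -4. Limit = -4.

Final answer: -4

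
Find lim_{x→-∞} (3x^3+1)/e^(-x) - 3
The quotient is an ∞/∞ indeterminate form as x → -∞.
Compare growth rates of the dominant terms (exponentials ≫ polynomials ≫ logarithms), or apply L'Hôpital's rule; the quotient → 0.
Adding the constant: 0 - 3 = -3. Limit = -3.

Final answer: -3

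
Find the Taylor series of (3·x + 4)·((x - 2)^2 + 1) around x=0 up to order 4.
3·x^3 - 8·x^2 - x + 20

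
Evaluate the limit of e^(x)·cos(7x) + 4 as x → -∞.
Evaluate the dominant behaviour as x → -∞; each term tends to a finite value or vanishes.
Limit = 4.

Final answer: 4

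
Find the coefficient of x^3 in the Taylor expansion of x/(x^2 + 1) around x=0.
Expand to order 3: x/(x^2 + 1) = -x^3 + x + O(x^4).
The coefficient of x^3 is -1.

Final answer: -1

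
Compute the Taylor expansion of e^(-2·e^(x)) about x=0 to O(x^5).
-x^4·e^(-2)/4 + x^3·e^(-2)/3 + x^2·e^(-2) - 2·x·e^(-2) + e^(-2)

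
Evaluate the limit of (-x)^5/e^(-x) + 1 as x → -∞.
The quotient is an ∞/∞ indeterminate form as x → -∞.
Compare growth rates of the dominant terms (exponentials ≫ polynomials ≫ logarithms), or apply L'Hôpital's rule; the quotient → 0.
Adding the constant: 0 + 1 = 1. Limit = 1.

Final answer: 1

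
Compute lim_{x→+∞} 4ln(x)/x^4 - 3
The quotient is an ∞/∞ indeterminate form as x → +∞.
The polynomial denominator x^4 dominates the logarithmic numerator (any positive power of x ≫ ln(x) as x → ∞), so the quotient → 0.
Adding the constant: 0 - 3 = -3. Limit = -3.

Final answer: -3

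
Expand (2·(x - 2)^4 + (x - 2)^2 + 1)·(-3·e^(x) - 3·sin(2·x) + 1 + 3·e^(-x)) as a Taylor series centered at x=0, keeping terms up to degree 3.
-493·x^3 + 865·x^2 - 512·x + 37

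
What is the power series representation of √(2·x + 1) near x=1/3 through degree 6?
√(15)/3 + √(15)·(x - 1/3)/5 - 3·√(15)·(x - 1/3)^2/50 + 9·√(15)·(x - 1/3)^3/250 - 27·√(15)·(x - 1/3)^4/1000 + 567·√(15)·(x - 1/3)^5/25000 - 5103·√(15)·(x - 1/3)^6/250000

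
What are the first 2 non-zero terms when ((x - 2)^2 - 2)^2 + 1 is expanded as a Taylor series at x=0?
5 - 16·x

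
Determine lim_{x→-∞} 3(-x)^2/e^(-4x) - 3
The quotient is an ∞/∞ indeterminate form as x → -∞.
Compare growth rates of the dominant terms (exponentials ≫ polynomials ≫ logarithms), or apply L'Hôpital's rule; the quotient → 0.
Adding the constant: 0 - 3 = -3. Limit = -3.

Final answer: -3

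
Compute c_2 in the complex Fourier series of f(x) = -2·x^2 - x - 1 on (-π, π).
Compute the real Fourier coefficients first: a_2 = -2, b_2 = 1.
Then c_2 = (a_2 − i·b_2)/2 = -1 - i/2.

Final answer: -1 - i/2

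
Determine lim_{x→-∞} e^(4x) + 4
Evaluate the dominant behaviour as x → -∞; each term tends to a finite value or vanishes.
Limit = 4.

Final answer: 4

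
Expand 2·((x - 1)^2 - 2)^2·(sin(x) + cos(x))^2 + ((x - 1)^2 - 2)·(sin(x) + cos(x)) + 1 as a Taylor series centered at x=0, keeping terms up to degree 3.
-x^3/2 + 39·x^2/2 + 9·x + 2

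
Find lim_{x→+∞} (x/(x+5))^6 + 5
As x → +∞: x/(x+5) = 1/(1 + 5/x) → 1, and the 6th power of a limit-1 base also → 1; with the additive constant, 1 + 5 = 6.
Limit = 6.

Final answer: 6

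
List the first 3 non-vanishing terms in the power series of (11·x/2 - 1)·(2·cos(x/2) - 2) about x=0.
-x^4/192 - 11·x^3/8 + x^2/4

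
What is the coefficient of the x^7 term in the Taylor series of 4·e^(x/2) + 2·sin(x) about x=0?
Expand to order 7: 4·e^(x/2) + 2·sin(x) = -x^7/2560 + x^6/11520 + 17·x^5/960 + x^4/96 - x^3/4 + x^2/2 + 4·x + 4 + O(x^8).
The coefficient of x^7 is -1/2560.

Final answer: -1/2560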